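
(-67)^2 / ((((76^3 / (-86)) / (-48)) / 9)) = 5211729 / 13718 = 379.92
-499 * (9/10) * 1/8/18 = -499/160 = -3.12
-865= -865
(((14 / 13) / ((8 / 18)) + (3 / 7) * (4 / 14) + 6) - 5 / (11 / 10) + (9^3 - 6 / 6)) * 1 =10258249 / 14014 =732.00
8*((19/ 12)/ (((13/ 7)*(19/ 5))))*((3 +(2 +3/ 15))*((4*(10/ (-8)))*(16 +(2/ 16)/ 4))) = -5985/ 8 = -748.12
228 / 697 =0.33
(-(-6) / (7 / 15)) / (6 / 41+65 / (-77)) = -40590 / 2203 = -18.42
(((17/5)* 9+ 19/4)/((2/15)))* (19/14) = 5757/16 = 359.81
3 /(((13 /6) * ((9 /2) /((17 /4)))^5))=1419857 /1364688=1.04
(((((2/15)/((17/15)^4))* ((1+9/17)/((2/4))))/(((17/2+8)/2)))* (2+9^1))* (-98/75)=-611520/1419857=-0.43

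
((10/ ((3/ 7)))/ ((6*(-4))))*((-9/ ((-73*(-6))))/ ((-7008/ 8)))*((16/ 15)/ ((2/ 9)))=-7/ 63948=-0.00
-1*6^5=-7776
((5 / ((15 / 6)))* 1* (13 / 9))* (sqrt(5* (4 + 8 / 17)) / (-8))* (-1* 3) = 13* sqrt(1615) / 102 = 5.12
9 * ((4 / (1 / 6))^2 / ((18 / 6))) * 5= 8640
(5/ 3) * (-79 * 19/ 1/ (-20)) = 1501/ 12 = 125.08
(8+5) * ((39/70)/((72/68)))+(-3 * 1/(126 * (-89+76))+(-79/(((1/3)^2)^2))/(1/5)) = -8316921/260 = -31988.16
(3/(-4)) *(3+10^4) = -30009/4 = -7502.25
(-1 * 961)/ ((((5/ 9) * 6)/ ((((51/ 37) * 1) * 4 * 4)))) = -1176264/ 185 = -6358.18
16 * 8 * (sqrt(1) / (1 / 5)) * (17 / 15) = 2176 / 3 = 725.33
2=2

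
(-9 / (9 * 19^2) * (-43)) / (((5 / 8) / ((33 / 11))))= 1032 / 1805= 0.57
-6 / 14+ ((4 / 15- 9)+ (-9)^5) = -6201107 / 105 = -59058.16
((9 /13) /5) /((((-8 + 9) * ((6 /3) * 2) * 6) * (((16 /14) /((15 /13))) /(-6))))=-189 /5408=-0.03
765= 765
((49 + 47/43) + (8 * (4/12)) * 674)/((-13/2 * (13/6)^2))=-5719632/94471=-60.54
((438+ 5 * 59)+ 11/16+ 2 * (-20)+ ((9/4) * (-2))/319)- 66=3203645/5104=627.67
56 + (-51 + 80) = 85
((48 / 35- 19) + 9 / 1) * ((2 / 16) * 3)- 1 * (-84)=11307 / 140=80.76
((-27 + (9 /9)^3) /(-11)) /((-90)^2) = 13 /44550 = 0.00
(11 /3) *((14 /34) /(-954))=-77 /48654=-0.00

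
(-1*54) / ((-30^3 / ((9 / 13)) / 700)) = 63 / 65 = 0.97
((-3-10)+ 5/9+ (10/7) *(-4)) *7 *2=-2288/9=-254.22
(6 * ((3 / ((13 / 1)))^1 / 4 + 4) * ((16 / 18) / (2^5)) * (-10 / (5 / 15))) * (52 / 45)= -211 / 9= -23.44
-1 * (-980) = 980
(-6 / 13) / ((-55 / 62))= 372 / 715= 0.52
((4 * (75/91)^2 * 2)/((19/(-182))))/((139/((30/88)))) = -337500/2643641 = -0.13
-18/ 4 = -9/ 2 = -4.50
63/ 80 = 0.79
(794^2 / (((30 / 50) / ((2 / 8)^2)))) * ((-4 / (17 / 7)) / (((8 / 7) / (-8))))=757141.27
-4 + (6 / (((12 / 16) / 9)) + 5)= 73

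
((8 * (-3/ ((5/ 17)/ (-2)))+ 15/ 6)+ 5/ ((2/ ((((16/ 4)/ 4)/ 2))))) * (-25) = -16695/ 4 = -4173.75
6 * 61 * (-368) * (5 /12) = -56120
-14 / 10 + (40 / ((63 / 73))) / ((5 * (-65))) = -6317 / 4095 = -1.54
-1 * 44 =-44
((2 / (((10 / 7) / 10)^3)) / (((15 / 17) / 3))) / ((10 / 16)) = 93296 / 25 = 3731.84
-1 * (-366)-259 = 107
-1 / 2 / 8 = -1 / 16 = -0.06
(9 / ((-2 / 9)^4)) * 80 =295245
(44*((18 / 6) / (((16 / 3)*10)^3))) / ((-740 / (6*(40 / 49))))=-0.00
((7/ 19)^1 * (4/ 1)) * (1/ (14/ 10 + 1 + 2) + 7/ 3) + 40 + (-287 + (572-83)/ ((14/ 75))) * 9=184667695/ 8778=21037.56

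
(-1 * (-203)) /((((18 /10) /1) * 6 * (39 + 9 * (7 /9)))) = 1015 /2484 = 0.41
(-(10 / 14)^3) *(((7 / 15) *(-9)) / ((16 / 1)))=75 / 784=0.10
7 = 7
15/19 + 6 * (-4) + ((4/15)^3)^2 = -5023187801/216421875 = -23.21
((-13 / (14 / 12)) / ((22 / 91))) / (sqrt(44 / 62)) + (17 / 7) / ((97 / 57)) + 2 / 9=10079 / 6111 - 507 * sqrt(682) / 242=-53.06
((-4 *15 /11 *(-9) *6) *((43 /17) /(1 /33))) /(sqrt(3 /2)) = 139320 *sqrt(6) /17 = 20074.29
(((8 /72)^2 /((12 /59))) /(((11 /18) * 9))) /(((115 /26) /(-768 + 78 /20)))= -1.91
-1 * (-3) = 3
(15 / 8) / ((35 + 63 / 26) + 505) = 0.00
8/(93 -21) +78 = 703/9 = 78.11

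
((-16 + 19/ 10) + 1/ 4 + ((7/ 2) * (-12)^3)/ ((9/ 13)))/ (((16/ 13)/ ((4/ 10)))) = -2274961/ 800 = -2843.70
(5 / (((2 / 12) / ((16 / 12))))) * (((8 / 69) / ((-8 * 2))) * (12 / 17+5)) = -1940 / 1173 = -1.65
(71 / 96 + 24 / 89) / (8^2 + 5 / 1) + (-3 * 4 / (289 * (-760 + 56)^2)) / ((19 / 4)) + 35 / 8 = 13755130788515 / 3133553626368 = 4.39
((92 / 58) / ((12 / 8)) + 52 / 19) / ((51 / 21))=43904 / 28101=1.56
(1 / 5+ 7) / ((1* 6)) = 6 / 5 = 1.20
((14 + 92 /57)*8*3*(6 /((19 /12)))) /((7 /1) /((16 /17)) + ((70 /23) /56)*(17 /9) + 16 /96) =339572736 /1842905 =184.26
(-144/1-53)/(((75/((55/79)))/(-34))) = 73678/1185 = 62.18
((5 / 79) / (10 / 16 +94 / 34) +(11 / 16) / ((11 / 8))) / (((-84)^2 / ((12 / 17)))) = 257 / 4952984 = 0.00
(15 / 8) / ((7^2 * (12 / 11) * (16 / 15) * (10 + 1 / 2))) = 275 / 87808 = 0.00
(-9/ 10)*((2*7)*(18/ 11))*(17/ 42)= -459/ 55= -8.35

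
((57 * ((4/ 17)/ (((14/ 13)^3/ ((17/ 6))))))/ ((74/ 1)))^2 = 1742478049/ 10307934784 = 0.17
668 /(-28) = -167 /7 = -23.86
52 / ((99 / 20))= 1040 / 99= 10.51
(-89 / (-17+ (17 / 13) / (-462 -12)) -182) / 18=-9259952 / 942939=-9.82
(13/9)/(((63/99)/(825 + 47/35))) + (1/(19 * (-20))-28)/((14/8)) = 77910691/41895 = 1859.67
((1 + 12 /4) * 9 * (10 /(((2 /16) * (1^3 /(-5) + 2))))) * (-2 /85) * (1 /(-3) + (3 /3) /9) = 8.37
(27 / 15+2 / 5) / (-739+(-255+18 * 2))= -11 / 4790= -0.00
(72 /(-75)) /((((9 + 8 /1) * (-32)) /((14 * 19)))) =399 /850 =0.47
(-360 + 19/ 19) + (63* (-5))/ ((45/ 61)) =-786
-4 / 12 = -1 / 3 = -0.33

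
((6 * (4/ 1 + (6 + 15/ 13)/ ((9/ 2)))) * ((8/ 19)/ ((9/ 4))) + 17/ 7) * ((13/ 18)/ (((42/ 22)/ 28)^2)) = 131120440/ 96957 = 1352.36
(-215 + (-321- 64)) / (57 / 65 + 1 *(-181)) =9750 / 2927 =3.33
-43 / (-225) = 43 / 225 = 0.19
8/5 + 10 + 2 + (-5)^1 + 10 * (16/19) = 1617/95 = 17.02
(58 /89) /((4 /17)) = 493 /178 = 2.77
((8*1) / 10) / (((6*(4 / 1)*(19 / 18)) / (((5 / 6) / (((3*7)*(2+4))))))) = 1 / 4788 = 0.00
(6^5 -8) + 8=7776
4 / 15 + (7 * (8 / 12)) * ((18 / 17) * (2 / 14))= 248 / 255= 0.97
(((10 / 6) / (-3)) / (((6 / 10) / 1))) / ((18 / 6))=-25 / 81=-0.31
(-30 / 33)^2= 100 / 121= 0.83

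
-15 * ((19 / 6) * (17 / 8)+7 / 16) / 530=-43 / 212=-0.20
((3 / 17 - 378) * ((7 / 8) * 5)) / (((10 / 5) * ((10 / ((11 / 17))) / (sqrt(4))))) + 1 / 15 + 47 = -4154021 / 69360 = -59.89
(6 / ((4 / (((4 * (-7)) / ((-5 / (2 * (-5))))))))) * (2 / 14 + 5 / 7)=-72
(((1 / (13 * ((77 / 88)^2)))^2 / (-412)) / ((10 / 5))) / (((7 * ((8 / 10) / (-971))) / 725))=450544000 / 292559449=1.54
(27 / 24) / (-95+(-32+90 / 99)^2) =1089 / 843752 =0.00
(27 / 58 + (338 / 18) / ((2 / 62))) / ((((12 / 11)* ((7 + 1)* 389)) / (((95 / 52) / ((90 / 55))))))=3495686975 / 18245979648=0.19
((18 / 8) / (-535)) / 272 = -9 / 582080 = -0.00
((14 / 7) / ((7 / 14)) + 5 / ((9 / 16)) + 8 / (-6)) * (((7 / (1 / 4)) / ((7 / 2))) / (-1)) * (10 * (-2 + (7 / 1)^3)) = -2837120 / 9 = -315235.56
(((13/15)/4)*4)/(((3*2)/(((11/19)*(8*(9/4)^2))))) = 1287/380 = 3.39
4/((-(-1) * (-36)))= -1/9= -0.11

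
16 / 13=1.23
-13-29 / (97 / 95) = -4016 / 97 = -41.40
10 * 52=520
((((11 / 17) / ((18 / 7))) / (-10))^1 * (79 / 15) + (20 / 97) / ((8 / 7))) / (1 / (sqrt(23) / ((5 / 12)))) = 213199 * sqrt(23) / 1855125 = 0.55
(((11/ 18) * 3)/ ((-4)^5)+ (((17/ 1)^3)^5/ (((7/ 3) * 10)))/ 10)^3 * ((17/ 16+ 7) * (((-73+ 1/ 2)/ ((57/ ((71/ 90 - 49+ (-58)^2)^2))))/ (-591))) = 254837942148387981849334330586256744615232636034249830671693273251474857605363893/ 723558819991262330880000000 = 352200726613304769420549600000000000000000000000000000.00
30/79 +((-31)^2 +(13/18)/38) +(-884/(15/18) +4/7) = -186912883/1891260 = -98.83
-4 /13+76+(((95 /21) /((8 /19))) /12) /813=1612807337 /21307104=75.69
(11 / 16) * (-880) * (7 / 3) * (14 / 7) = -8470 / 3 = -2823.33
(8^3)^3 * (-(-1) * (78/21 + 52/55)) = 240786604032/385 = 625419750.73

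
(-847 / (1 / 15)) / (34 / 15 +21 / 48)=-277200 / 59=-4698.31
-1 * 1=-1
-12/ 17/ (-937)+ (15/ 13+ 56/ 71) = 1.94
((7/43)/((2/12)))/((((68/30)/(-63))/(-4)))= 79380/731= 108.59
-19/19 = -1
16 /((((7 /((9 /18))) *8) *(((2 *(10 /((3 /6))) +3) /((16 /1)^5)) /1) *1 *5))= 1048576 /1505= 696.73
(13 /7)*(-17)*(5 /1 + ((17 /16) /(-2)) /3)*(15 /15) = -102323 /672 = -152.27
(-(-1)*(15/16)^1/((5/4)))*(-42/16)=-63/32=-1.97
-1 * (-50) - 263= -213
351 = 351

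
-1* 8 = -8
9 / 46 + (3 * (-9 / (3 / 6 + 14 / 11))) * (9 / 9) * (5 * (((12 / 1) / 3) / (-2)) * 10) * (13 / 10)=91089 / 46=1980.20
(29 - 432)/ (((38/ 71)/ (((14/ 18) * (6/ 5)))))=-702.78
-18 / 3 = -6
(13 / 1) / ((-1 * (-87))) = 0.15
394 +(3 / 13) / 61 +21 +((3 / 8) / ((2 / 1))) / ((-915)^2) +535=55145439613 / 58047600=950.00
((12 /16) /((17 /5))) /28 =15 /1904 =0.01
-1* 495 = -495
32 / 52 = 8 / 13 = 0.62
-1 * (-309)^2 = -95481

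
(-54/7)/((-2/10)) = 270/7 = 38.57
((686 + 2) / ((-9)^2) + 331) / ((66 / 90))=462.95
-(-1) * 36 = 36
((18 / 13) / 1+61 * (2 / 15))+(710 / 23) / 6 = 21921 / 1495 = 14.66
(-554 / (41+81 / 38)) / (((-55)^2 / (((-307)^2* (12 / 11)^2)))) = -285714712512 / 599914975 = -476.26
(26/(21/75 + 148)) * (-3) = -1950/3707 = -0.53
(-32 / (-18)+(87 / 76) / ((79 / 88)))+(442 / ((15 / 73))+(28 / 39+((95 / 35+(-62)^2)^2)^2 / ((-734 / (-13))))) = 6001112830158145294933321 / 1547479050390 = 3877992938673.86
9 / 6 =3 / 2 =1.50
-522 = -522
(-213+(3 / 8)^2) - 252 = -29751 / 64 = -464.86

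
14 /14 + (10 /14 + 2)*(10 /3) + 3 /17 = 3650 /357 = 10.22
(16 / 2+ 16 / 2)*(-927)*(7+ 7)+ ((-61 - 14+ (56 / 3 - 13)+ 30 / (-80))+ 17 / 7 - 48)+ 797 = -34770335 / 168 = -206966.28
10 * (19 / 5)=38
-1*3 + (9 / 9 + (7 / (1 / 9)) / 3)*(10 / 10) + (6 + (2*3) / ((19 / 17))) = 577 / 19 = 30.37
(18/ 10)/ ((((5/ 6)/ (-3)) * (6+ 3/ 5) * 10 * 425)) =-27/ 116875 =-0.00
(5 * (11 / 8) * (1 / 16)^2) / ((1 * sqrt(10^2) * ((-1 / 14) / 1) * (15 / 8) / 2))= -77 / 1920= -0.04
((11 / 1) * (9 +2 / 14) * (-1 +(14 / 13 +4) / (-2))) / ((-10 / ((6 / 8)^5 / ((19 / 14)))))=61479 / 9880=6.22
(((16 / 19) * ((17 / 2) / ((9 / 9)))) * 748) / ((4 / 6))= 152592 / 19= 8031.16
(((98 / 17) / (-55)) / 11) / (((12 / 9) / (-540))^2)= -3214890 / 2057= -1562.90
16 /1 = 16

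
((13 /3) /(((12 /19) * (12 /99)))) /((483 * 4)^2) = 2717 /179165952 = 0.00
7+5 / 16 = 117 / 16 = 7.31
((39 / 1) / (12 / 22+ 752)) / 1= 429 / 8278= 0.05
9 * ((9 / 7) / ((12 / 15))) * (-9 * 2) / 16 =-3645 / 224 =-16.27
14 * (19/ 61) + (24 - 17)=693/ 61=11.36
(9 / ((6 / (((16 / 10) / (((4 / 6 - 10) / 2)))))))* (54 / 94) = -486 / 1645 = -0.30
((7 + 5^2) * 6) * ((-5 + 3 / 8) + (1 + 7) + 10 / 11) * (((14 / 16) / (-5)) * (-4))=31668 / 55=575.78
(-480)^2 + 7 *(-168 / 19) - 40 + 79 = 4377165 / 19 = 230377.11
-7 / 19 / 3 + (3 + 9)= 677 / 57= 11.88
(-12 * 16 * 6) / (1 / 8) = -9216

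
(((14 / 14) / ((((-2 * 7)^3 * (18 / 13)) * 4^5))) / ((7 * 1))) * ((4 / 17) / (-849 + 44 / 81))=117 / 11489887539200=0.00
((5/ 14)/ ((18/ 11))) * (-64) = -880/ 63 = -13.97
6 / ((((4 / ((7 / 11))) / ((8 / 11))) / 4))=336 / 121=2.78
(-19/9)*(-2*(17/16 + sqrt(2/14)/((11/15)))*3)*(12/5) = 456*sqrt(7)/77 + 323/10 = 47.97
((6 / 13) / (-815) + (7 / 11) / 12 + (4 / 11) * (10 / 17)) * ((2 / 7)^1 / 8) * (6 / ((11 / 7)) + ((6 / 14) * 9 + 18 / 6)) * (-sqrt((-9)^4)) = -70276646277 / 8543214680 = -8.23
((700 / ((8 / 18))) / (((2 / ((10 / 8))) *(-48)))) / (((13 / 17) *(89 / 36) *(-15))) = 26775 / 37024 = 0.72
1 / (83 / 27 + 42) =27 / 1217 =0.02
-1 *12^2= -144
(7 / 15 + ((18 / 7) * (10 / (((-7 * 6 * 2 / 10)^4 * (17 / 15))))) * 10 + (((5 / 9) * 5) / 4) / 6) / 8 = 193779751 / 2468612160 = 0.08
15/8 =1.88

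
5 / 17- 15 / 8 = -215 / 136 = -1.58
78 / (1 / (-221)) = -17238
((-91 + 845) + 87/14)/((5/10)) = 10643/7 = 1520.43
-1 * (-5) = 5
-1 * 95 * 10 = -950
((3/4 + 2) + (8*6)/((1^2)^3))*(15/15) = 203/4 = 50.75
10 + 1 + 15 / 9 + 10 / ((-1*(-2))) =53 / 3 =17.67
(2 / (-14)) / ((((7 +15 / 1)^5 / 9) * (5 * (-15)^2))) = -1 / 4509428000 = -0.00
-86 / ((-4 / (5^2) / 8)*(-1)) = -4300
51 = 51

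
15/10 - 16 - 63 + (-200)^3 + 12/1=-16000131/2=-8000065.50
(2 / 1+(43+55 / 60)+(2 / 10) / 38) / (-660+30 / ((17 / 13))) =-0.07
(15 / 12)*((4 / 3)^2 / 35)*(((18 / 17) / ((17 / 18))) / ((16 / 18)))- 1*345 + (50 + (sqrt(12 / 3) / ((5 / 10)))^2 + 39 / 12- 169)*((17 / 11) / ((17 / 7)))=-36352251 / 89012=-408.40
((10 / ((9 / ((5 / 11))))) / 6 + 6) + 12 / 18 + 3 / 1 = 2896 / 297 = 9.75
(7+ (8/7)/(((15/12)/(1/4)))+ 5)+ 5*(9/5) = 21.23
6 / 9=2 / 3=0.67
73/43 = 1.70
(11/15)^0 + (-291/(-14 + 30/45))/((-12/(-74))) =10847/80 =135.59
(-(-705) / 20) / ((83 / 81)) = 11421 / 332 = 34.40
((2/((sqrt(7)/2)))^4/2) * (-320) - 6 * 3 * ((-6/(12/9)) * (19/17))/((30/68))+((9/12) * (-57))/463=-286224047/453740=-630.81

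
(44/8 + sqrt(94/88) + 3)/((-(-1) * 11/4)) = 2 * sqrt(517)/121 + 34/11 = 3.47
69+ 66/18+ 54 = 126.67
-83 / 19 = -4.37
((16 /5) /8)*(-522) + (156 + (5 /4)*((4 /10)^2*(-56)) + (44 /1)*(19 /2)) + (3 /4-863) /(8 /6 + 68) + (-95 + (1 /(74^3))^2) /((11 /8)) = 6398077540057543 /23481528095168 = 272.47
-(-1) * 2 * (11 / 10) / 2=11 / 10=1.10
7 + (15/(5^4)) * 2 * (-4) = 851/125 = 6.81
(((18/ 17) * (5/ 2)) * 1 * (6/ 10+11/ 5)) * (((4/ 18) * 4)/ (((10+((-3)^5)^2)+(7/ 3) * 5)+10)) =168/ 1506557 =0.00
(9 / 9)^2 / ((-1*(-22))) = 1 / 22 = 0.05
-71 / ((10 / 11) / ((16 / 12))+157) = -1562 / 3469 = -0.45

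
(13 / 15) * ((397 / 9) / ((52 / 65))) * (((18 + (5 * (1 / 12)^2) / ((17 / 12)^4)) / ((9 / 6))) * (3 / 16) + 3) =3017982487 / 12027024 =250.93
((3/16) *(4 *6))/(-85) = -9/170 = -0.05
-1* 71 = -71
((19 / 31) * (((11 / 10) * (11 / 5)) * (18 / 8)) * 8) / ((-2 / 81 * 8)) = -1675971 / 12400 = -135.16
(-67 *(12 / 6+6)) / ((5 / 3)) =-1608 / 5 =-321.60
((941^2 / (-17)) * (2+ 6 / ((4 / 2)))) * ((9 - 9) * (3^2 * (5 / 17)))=0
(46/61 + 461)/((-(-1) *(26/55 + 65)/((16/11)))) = 10.26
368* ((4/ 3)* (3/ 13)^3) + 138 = 316434/ 2197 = 144.03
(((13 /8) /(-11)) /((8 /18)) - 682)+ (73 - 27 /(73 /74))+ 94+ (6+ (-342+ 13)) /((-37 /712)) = 5393488047 /950752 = 5672.87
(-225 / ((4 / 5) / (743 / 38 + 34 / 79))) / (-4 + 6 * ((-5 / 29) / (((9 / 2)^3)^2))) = 346701678870375 / 246760701536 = 1405.01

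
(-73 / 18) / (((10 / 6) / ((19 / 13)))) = -1387 / 390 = -3.56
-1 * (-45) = 45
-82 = -82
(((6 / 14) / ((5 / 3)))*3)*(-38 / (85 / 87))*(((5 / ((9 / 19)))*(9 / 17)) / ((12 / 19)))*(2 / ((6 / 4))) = -3580398 / 10115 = -353.97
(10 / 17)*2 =20 / 17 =1.18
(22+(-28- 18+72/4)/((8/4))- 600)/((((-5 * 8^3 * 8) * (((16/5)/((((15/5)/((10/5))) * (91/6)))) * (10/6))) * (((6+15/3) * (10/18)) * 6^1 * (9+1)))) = 0.00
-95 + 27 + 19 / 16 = -1069 / 16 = -66.81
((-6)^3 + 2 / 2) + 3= -212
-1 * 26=-26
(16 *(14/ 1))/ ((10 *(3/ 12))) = 448/ 5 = 89.60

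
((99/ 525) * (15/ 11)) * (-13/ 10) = -117/ 350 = -0.33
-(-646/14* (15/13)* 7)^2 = -23474025/169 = -138899.56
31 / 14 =2.21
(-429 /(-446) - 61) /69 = -26777 /30774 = -0.87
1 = 1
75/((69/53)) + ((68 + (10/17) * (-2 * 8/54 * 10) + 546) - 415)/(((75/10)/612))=16719169/1035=16153.79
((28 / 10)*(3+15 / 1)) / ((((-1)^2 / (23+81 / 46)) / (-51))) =-7319214 / 115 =-63645.34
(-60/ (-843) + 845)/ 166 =237465/ 46646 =5.09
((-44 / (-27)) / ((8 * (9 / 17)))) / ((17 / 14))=77 / 243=0.32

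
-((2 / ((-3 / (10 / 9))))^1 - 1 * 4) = 128 / 27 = 4.74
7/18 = 0.39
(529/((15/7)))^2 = 13712209/225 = 60943.15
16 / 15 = 1.07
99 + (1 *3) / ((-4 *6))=791 / 8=98.88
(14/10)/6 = 7/30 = 0.23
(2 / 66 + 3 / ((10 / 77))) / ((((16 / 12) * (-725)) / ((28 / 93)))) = -53431 / 7416750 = -0.01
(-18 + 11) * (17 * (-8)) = 952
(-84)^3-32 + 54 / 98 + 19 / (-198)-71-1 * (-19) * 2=-5751040423 / 9702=-592768.54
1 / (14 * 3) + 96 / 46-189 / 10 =-40546 / 2415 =-16.79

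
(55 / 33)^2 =2.78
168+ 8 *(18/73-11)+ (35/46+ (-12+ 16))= 291251/3358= 86.73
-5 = -5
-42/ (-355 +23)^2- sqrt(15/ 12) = -1.12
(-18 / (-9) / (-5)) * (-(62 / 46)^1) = 62 / 115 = 0.54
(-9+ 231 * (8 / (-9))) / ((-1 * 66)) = 643 / 198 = 3.25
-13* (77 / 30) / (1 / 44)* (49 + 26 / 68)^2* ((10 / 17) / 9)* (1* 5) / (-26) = 11938638635 / 265302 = 45000.18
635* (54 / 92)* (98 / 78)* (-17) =-4760595 / 598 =-7960.86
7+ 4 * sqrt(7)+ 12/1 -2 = 4 * sqrt(7)+ 17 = 27.58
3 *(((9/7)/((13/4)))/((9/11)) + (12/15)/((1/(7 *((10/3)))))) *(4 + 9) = 5228/7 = 746.86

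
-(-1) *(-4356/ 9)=-484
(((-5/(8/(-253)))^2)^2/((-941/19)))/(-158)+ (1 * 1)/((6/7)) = 79894.22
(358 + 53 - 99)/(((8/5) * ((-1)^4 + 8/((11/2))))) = 715/9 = 79.44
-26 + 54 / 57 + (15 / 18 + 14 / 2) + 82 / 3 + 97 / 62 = 20636 / 1767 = 11.68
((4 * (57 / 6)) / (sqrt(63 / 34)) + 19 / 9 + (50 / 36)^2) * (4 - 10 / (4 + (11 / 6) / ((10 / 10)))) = 748 / 81 + 608 * sqrt(238) / 147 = 73.04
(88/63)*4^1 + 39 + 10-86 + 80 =3061/63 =48.59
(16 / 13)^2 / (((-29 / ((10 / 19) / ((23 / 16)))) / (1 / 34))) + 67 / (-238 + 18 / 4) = -4888441046 / 17003250043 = -0.29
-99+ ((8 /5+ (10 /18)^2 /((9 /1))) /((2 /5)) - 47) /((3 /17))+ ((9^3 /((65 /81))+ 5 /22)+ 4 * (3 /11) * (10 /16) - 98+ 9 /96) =23481502651 /50038560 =469.27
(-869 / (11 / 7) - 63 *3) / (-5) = 742 / 5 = 148.40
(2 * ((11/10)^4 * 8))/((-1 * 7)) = -14641/4375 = -3.35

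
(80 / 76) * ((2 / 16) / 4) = 5 / 152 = 0.03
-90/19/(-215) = 18/817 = 0.02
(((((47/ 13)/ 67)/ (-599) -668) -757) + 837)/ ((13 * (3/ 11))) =-3374543689/ 20347431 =-165.85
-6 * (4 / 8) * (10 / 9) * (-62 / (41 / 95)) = 478.86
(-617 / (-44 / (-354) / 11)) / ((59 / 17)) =-31467 / 2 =-15733.50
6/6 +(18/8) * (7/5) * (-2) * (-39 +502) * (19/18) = -61559/20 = -3077.95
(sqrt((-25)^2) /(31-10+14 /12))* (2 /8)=75 /266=0.28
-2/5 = -0.40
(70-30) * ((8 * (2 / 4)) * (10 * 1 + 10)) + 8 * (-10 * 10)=2400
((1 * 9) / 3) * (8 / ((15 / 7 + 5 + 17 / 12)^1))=2016 / 719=2.80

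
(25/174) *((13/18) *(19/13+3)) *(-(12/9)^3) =-800/729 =-1.10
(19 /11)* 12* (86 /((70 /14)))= 19608 /55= 356.51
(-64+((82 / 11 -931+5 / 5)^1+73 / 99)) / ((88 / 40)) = -487975 / 1089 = -448.09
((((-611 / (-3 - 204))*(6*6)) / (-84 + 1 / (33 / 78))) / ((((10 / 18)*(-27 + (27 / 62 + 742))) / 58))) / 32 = -54379611 / 9161494780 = -0.01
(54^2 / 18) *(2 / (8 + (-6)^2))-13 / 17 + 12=3478 / 187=18.60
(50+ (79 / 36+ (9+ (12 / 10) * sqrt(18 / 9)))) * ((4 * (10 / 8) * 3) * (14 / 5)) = 252 * sqrt(2) / 5+ 15421 / 6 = 2641.44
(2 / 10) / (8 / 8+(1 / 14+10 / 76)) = 133 / 800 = 0.17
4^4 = 256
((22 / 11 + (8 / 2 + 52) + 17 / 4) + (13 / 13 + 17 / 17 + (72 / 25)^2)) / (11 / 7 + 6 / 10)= 1269527 / 38000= 33.41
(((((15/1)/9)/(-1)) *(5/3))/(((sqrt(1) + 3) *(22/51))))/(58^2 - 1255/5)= -425/821832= -0.00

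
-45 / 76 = -0.59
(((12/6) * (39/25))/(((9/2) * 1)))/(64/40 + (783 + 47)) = 26/31185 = 0.00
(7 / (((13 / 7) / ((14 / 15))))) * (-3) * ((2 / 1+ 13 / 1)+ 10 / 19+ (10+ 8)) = -33614 / 95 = -353.83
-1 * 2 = -2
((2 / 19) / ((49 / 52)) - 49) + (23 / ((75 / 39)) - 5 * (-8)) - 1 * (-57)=1398169 / 23275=60.07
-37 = -37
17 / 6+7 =59 / 6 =9.83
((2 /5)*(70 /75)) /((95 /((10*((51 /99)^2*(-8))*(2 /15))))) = -0.01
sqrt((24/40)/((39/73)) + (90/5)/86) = 14 * sqrt(53105)/2795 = 1.15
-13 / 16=-0.81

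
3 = 3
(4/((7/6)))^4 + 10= 355786/2401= 148.18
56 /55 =1.02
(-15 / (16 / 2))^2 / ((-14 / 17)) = -3825 / 896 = -4.27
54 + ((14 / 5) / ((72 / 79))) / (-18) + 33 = 86.83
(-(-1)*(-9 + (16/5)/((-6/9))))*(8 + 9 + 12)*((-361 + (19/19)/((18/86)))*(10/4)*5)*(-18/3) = -10692010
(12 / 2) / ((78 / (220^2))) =48400 / 13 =3723.08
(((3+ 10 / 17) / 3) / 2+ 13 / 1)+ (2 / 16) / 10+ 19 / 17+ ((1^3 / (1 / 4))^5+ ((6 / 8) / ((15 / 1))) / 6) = 847609 / 816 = 1038.74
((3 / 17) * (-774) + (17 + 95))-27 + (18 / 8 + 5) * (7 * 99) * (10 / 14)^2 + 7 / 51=3587053 / 1428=2511.94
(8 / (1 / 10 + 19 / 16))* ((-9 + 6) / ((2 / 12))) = -11520 / 103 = -111.84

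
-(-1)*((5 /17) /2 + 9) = 311 /34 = 9.15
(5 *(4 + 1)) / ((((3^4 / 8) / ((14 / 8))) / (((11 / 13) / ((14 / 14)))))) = 3850 / 1053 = 3.66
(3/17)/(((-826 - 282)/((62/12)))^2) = 961/250443456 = 0.00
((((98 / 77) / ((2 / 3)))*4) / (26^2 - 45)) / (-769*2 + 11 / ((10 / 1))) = -280 / 35558743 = -0.00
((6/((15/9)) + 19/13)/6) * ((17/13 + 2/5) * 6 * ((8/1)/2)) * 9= 1314684/4225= 311.17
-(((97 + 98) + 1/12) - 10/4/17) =-39767/204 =-194.94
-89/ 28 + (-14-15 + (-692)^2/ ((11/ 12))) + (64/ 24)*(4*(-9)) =160858825/ 308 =522268.91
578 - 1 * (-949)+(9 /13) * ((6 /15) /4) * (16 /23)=2282937 /1495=1527.05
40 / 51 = 0.78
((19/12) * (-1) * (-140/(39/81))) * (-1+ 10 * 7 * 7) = 2926665/13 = 225128.08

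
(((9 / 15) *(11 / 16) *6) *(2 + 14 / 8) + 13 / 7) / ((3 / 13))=32435 / 672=48.27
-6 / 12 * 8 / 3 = -4 / 3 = -1.33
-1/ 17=-0.06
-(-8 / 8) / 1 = 1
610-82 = 528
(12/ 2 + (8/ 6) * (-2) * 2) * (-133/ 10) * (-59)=7847/ 15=523.13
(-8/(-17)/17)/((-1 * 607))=-8/175423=-0.00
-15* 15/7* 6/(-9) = 150/7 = 21.43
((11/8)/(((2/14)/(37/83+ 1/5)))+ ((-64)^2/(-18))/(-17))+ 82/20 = 1504913/63495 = 23.70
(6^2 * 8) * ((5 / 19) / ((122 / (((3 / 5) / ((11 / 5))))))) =2160 / 12749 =0.17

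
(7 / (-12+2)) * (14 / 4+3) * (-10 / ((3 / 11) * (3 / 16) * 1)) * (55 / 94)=220220 / 423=520.61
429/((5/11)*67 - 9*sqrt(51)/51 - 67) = -275638/23453 + 1331*sqrt(51)/23453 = -11.35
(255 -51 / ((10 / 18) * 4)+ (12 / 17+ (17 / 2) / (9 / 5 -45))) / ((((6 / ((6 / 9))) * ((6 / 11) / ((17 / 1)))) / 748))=17565897547 / 29160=602397.04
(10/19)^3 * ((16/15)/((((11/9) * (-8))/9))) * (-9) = 97200/75449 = 1.29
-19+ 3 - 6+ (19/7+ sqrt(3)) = -135/7+ sqrt(3) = -17.55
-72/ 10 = -7.20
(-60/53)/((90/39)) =-26/53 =-0.49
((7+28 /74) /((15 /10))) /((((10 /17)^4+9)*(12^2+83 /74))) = 0.00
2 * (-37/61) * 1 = -74/61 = -1.21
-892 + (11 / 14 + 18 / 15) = -62301 / 70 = -890.01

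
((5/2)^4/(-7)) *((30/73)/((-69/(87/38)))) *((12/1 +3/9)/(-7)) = -3353125/25010384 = -0.13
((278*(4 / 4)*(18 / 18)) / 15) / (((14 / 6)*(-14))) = -139 / 245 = -0.57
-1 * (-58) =58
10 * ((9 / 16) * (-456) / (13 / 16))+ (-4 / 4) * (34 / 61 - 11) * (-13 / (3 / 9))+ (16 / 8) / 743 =-2100012871 / 589199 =-3564.18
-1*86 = -86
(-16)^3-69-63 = -4228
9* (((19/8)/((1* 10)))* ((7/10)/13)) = 1197/10400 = 0.12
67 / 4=16.75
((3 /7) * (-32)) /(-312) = 4 /91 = 0.04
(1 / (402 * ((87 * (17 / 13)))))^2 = 169 / 353499215364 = 0.00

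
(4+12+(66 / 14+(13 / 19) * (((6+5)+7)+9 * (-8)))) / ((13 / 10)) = -21590 / 1729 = -12.49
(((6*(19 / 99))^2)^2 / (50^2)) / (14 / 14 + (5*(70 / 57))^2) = 188183524 / 10356137488125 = 0.00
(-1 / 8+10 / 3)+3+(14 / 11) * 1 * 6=3655 / 264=13.84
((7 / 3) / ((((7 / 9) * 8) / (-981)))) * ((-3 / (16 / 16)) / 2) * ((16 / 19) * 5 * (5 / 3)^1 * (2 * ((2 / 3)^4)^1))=87200 / 57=1529.82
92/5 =18.40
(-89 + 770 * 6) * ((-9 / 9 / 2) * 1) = -4531 / 2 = -2265.50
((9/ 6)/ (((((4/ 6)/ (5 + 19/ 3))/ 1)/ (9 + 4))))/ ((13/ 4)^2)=31.38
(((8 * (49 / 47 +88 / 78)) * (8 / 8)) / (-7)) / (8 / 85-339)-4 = -1475784748 / 369622617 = -3.99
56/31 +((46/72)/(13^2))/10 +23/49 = 210358817/92415960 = 2.28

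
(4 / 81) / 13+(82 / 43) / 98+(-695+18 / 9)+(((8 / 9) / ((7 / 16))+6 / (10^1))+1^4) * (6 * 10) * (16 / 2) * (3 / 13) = -644947754 / 2218671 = -290.69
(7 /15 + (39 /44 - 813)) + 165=-426787 /660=-646.65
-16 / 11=-1.45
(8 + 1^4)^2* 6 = 486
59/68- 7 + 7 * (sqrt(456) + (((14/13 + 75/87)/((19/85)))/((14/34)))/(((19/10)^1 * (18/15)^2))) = 3978481709/83291364 + 14 * sqrt(114) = 197.24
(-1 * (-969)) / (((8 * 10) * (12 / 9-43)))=-2907 / 10000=-0.29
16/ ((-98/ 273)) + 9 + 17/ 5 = -1126/ 35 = -32.17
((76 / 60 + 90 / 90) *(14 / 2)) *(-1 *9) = -714 / 5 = -142.80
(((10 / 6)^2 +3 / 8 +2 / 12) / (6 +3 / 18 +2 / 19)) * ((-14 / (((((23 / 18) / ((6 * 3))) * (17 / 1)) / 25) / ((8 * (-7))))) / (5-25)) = -24030972 / 55913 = -429.79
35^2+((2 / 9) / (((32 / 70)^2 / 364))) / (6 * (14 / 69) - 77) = 87480925 / 71712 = 1219.89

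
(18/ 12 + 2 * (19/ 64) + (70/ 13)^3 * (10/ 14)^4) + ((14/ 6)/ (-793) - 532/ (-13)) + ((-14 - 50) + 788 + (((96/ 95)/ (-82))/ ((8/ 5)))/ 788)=11162411798337721/ 13820789385312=807.65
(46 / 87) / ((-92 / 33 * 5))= -11 / 290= -0.04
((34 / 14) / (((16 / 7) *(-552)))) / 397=-17 / 3506304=-0.00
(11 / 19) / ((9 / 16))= 176 / 171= 1.03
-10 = -10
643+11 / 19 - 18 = 625.58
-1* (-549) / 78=183 / 26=7.04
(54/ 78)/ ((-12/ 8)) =-6/ 13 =-0.46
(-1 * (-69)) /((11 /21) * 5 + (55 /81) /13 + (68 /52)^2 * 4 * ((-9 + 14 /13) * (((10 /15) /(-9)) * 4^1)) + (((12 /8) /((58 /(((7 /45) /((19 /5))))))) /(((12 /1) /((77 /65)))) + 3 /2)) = 3788818422480 /1110803335333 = 3.41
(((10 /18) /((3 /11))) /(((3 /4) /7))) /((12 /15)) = 1925 /81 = 23.77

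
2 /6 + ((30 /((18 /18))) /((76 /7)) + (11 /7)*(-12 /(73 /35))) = -49471 /8322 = -5.94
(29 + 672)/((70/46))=16123/35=460.66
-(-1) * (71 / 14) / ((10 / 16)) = 8.11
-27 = -27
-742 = -742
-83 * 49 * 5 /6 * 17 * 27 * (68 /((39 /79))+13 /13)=-5611666935 /26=-215833343.65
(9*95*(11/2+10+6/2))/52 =31635/104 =304.18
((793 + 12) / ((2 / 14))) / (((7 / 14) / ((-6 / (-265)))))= 13524 / 53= 255.17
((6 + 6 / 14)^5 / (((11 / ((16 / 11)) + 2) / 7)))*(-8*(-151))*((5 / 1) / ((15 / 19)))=2509801200000 / 40817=61489114.83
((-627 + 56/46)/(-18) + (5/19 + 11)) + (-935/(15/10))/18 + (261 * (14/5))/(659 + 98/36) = 17572323101/1405378890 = 12.50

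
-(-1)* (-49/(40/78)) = -1911/20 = -95.55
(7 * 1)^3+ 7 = 350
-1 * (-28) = 28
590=590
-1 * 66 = -66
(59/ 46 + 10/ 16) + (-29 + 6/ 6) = -4801/ 184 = -26.09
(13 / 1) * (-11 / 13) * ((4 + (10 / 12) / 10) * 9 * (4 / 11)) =-147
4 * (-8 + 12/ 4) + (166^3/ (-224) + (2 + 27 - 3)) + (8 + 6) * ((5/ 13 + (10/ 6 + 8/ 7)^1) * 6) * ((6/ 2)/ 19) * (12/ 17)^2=-40761688229/ 1998724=-20393.86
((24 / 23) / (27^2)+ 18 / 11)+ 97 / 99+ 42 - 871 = -50805164 / 61479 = -826.38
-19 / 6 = -3.17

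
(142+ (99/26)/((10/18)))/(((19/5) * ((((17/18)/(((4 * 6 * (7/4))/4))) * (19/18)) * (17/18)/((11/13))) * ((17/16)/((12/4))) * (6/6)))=312834148704/299737217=1043.69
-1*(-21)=21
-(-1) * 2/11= 2/11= 0.18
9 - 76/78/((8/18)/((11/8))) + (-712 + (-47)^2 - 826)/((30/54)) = 1262337/1040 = 1213.79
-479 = -479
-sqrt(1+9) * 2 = -2 * sqrt(10) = -6.32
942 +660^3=287496942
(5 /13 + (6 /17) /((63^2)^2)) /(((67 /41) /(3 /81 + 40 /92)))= 5361809392973 /48283597360089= 0.11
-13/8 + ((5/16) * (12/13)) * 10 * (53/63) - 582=-1269337/2184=-581.20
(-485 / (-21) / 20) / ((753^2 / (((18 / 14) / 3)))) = 97 / 111133764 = 0.00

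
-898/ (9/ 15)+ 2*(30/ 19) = -85130/ 57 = -1493.51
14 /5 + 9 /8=157 /40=3.92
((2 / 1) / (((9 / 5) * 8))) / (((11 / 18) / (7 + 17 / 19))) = 375 / 209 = 1.79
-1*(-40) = 40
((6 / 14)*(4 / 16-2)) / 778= -3 / 3112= -0.00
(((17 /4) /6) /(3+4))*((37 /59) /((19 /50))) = 15725 /94164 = 0.17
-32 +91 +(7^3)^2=117708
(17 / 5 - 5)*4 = -32 / 5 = -6.40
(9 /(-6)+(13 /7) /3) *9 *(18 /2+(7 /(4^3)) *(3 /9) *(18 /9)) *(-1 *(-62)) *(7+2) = -8991333 /224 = -40139.88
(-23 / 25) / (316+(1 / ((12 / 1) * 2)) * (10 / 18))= -4968 / 1706525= -0.00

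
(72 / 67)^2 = 5184 / 4489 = 1.15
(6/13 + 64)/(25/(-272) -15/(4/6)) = -227936/79885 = -2.85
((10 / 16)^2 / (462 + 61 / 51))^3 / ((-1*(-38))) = 2072671875 / 131319333074749620224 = 0.00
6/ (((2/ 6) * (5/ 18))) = 324/ 5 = 64.80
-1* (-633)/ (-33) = -211/ 11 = -19.18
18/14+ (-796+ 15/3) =-5528/7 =-789.71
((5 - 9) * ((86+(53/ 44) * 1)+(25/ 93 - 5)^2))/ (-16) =41704613/ 1522224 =27.40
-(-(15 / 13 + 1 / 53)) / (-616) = -101 / 53053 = -0.00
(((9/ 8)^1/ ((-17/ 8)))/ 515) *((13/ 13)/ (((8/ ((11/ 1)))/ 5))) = -99/ 14008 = -0.01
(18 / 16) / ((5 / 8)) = 9 / 5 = 1.80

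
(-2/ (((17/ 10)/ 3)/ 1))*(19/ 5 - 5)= 72/ 17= 4.24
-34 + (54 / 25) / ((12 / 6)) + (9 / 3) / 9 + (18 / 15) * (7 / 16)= -19237 / 600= -32.06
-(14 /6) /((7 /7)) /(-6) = 7 /18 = 0.39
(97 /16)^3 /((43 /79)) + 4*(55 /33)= 416.03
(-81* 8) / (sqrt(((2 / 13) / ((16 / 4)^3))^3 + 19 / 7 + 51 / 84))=-1078272* sqrt(304631170298) / 1673797639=-355.56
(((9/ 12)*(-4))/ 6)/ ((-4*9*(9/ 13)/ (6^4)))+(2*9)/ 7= 200/ 7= 28.57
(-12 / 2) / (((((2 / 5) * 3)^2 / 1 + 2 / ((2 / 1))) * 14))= -75 / 427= -0.18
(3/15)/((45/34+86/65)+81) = 442/184859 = 0.00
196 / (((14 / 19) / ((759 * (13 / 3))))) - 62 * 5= 874564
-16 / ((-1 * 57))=0.28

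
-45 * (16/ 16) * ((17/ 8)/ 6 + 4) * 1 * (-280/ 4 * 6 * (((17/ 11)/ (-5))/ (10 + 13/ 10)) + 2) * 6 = -15857.22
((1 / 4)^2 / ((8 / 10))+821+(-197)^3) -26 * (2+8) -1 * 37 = -489270331 / 64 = -7644848.92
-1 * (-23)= 23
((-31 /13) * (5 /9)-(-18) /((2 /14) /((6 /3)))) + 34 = 33307 /117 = 284.68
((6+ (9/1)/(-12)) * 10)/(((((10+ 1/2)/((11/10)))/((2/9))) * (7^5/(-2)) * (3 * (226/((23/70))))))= -253/3589470990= -0.00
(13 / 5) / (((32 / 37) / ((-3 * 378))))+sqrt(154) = -272727 / 80+sqrt(154) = -3396.68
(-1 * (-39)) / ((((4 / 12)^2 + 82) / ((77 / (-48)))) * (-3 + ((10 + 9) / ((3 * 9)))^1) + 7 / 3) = 0.33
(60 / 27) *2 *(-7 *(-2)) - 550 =-4390 / 9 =-487.78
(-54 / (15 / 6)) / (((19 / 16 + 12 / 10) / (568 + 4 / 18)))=-981888 / 191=-5140.77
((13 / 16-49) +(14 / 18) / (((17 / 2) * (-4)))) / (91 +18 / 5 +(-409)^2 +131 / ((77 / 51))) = -45437315 / 157829930928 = -0.00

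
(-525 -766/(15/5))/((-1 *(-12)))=-2341/36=-65.03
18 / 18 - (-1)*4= 5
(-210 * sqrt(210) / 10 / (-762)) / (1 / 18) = 63 * sqrt(210) / 127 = 7.19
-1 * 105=-105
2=2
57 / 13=4.38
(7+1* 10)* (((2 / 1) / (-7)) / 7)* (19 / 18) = -0.73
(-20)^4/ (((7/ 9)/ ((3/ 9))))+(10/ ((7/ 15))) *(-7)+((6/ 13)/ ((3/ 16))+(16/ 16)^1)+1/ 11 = 68493406/ 1001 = 68424.98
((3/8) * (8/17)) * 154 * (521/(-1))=-240702/17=-14158.94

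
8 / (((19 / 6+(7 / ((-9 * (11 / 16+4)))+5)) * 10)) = 0.10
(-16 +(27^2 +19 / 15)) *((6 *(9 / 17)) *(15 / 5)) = 578556 / 85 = 6806.54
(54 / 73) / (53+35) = 27 / 3212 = 0.01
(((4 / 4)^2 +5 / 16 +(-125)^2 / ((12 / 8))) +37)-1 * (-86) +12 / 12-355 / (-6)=10601.15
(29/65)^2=841/4225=0.20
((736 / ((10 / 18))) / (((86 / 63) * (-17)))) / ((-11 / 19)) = 3964464 / 40205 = 98.61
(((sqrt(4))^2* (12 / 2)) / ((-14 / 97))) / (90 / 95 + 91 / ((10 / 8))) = -55290 / 24521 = -2.25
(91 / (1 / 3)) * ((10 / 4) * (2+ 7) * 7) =85995 / 2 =42997.50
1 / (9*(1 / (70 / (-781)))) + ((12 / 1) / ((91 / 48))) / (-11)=-374434 / 639639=-0.59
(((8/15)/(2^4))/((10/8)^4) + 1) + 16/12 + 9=106378/9375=11.35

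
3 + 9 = 12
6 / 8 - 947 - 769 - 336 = -8205 / 4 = -2051.25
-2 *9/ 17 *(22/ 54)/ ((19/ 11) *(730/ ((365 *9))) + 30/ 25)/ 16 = -0.02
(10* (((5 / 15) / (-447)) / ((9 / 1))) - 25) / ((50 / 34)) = -17.00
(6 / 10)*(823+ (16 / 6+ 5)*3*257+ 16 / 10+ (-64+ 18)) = 100344 / 25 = 4013.76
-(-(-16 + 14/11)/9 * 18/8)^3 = -531441/10648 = -49.91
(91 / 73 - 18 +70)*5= 19435 / 73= 266.23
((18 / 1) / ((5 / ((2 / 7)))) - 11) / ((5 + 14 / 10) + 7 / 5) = -349 / 273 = -1.28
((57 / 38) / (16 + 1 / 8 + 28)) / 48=1 / 1412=0.00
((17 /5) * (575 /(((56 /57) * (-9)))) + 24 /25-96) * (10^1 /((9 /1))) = -1327793 /3780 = -351.27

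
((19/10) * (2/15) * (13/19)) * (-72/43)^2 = 22464/46225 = 0.49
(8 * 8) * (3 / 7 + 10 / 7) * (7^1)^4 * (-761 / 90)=-108585568 / 45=-2413012.62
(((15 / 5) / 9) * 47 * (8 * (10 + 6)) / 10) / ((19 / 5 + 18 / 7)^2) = 736960 / 149187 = 4.94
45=45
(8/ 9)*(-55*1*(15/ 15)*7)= -3080/ 9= -342.22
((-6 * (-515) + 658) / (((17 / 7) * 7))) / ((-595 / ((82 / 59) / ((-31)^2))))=-307336 / 573510385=-0.00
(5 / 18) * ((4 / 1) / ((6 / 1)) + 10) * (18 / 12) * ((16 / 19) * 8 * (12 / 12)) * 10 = 51200 / 171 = 299.42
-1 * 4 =-4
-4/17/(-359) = 4/6103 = 0.00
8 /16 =1 /2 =0.50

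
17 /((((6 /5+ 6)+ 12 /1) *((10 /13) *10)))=221 /1920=0.12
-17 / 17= -1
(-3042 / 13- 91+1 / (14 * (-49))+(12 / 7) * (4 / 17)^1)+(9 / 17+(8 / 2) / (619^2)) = -324.07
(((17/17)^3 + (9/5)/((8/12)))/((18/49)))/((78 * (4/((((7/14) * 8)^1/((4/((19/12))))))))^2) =654493/2523156480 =0.00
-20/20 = -1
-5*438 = -2190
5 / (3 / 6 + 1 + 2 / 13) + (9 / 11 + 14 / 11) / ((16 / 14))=18363 / 3784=4.85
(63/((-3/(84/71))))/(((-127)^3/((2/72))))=49/145435193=0.00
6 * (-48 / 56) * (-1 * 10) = 360 / 7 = 51.43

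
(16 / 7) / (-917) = -16 / 6419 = -0.00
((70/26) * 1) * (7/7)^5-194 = -2487/13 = -191.31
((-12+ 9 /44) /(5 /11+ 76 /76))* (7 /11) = -3633 /704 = -5.16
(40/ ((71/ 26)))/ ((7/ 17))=17680/ 497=35.57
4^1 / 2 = 2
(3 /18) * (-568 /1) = -284 /3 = -94.67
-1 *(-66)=66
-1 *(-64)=64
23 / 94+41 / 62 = 1320 / 1457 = 0.91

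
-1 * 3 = -3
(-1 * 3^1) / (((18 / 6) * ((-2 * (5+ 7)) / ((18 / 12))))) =1 / 16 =0.06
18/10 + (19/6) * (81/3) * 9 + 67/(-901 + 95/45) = 3119607/4045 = 771.23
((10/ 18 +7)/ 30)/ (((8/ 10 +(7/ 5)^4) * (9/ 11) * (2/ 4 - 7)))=-93500/ 9164259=-0.01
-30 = -30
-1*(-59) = 59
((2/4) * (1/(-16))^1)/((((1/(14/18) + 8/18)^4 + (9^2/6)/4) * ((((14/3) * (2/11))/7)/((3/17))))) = -1559543139/422849903920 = -0.00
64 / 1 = 64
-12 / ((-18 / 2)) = 4 / 3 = 1.33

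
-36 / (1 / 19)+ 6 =-678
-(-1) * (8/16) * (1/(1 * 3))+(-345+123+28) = -1163/6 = -193.83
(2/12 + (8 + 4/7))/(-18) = -367/756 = -0.49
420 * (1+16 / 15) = 868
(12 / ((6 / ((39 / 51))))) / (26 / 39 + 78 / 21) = 273 / 782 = 0.35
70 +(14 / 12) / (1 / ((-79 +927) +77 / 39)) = 248423 / 234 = 1061.64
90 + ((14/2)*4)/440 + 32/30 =91.13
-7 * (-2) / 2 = 7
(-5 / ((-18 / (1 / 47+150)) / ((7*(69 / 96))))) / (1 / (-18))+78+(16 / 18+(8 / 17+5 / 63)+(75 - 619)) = -6827362585 / 1610784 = -4238.53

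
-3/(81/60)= -20/9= -2.22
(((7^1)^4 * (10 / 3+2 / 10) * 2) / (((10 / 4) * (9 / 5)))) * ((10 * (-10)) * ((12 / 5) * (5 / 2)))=-2262275.56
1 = 1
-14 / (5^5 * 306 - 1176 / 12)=-7 / 478076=-0.00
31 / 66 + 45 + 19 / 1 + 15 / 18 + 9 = 2452 / 33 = 74.30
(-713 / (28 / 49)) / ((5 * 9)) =-4991 / 180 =-27.73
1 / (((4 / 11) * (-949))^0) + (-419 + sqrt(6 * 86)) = -418 + 2 * sqrt(129) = -395.28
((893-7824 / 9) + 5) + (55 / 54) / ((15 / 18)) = 269 / 9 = 29.89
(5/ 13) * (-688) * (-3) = 10320/ 13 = 793.85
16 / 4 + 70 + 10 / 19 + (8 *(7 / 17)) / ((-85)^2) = 74.53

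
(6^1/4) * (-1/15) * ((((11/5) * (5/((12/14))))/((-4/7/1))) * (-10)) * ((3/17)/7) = -77/136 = -0.57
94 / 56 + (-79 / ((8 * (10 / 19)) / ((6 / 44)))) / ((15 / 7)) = 29851 / 61600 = 0.48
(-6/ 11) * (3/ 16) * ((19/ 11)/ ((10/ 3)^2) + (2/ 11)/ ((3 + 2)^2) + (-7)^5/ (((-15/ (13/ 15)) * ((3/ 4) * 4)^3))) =-3.69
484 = 484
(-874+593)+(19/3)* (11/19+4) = -252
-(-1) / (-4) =-1 / 4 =-0.25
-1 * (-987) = 987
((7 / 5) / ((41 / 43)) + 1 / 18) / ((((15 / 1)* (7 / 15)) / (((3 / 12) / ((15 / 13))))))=73099 / 1549800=0.05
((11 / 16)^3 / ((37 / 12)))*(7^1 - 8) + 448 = 16969831 / 37888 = 447.89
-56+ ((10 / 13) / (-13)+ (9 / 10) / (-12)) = -379467 / 6760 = -56.13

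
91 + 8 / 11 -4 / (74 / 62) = 35969 / 407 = 88.38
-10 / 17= -0.59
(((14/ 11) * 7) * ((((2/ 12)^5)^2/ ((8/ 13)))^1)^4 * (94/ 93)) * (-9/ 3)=-65775983/ 4667715213051610436744239593484713984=-0.00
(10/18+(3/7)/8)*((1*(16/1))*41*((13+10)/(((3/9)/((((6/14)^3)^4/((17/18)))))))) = 1846232411292/1647113176919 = 1.12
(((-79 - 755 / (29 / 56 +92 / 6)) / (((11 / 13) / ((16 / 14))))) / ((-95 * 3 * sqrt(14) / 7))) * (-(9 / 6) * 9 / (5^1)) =-78908778 * sqrt(14) / 97399225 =-3.03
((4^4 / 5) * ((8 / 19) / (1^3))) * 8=172.46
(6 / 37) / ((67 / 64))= 384 / 2479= 0.15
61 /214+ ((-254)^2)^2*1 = 890735250845 /214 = 4162314256.29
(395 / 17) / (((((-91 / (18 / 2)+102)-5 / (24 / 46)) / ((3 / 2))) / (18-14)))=85320 / 50371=1.69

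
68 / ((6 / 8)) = 272 / 3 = 90.67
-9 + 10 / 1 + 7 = 8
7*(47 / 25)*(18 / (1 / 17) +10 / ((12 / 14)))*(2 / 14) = 44791 / 75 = 597.21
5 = 5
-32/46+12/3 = 76/23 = 3.30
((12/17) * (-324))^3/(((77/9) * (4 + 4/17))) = -7346640384/22253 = -330141.57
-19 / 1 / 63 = -19 / 63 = -0.30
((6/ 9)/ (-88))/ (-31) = 1/ 4092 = 0.00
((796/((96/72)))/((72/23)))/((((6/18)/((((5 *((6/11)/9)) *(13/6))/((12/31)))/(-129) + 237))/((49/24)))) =8145305823557/29424384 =276821.63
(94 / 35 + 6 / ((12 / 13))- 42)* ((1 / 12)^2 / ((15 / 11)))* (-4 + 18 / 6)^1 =25267 / 151200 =0.17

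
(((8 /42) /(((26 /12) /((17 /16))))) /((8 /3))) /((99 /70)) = 85 /3432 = 0.02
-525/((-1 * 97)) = 525/97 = 5.41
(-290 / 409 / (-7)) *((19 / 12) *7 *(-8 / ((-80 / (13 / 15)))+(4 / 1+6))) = 833663 / 73620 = 11.32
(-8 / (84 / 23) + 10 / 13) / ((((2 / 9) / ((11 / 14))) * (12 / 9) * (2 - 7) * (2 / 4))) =9603 / 6370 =1.51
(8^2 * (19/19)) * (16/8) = 128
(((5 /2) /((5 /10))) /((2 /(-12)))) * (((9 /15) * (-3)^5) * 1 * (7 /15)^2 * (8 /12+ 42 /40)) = 408807 /250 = 1635.23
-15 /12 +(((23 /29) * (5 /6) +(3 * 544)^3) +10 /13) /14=4916126693633 /15834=310479139.42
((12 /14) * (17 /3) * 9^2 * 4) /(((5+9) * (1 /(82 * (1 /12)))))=37638 /49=768.12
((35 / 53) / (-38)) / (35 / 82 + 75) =-287 / 1245659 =-0.00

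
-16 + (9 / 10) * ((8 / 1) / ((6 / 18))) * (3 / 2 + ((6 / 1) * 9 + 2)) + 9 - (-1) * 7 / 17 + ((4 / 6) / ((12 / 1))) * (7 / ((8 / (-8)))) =377917 / 306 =1235.02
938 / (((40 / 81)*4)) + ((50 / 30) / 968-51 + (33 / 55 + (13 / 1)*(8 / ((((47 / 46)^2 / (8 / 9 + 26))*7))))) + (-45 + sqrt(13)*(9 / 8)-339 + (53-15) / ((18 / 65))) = 9*sqrt(13) / 8 + 83875669861 / 149681840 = 564.42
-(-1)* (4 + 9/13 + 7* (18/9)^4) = 1517/13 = 116.69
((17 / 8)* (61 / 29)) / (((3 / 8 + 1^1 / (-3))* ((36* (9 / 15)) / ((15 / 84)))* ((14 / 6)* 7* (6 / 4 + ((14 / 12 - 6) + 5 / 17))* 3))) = -88145 / 14801136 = -0.01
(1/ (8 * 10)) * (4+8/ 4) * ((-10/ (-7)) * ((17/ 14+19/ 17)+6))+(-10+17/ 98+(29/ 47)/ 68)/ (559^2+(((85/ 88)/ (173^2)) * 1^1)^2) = 606038081492733610189723/ 678900641310904457303992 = 0.89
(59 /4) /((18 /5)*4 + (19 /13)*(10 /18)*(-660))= -0.03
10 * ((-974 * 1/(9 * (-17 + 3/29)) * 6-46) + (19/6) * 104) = 157664/49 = 3217.63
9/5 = 1.80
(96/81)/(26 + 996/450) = 200/4761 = 0.04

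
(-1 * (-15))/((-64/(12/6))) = -15/32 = -0.47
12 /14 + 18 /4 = 75 /14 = 5.36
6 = 6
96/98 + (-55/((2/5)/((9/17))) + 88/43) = -4998041/71638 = -69.77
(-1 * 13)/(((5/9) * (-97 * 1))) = 117/485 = 0.24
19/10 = 1.90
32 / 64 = 0.50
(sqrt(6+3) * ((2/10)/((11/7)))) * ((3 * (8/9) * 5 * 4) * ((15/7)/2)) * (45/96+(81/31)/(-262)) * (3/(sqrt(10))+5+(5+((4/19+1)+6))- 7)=111.70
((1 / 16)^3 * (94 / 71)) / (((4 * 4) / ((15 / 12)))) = 235 / 9306112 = 0.00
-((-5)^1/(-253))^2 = -25/64009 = -0.00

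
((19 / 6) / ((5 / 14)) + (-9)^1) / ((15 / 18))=-4 / 25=-0.16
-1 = -1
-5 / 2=-2.50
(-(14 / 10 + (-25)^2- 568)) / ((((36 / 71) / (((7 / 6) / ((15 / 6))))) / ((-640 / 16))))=290248 / 135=2149.99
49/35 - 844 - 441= -6418/5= -1283.60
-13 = -13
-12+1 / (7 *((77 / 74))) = -6394 / 539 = -11.86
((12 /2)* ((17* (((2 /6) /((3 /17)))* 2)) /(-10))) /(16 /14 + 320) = -2023 /16860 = -0.12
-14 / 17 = -0.82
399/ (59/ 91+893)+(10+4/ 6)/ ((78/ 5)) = 10753913/ 9514674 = 1.13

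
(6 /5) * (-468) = -2808 /5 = -561.60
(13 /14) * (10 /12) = 65 /84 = 0.77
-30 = -30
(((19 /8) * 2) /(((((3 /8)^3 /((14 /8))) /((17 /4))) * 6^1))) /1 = 9044 /81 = 111.65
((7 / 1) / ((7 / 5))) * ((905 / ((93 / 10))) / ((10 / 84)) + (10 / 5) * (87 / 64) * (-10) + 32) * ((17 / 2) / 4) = 34665295 / 3968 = 8736.21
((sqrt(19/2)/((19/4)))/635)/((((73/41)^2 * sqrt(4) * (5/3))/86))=0.01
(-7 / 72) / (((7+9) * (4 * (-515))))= 7 / 2373120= 0.00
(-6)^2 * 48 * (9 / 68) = 3888 / 17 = 228.71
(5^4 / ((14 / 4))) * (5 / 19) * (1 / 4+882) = 41459.12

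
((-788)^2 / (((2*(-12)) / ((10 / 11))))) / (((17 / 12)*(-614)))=1552360 / 57409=27.04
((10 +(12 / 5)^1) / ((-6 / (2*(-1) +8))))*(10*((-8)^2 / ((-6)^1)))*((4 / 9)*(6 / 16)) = 1984 / 9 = 220.44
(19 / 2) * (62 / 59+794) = 445626 / 59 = 7552.98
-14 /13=-1.08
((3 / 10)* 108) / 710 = 81 / 1775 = 0.05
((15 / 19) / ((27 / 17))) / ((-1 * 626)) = -85 / 107046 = -0.00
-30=-30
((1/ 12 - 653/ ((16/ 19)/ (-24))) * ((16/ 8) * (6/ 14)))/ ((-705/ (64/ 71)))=-7146464/ 350385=-20.40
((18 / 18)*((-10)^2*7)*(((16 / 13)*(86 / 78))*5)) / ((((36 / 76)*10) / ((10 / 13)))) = 45752000 / 59319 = 771.29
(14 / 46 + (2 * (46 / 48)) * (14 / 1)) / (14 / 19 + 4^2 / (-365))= 25971575 / 663228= 39.16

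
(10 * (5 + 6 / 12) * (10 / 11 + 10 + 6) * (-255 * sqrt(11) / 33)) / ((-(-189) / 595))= -2239750 * sqrt(11) / 99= -75034.45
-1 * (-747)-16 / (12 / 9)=735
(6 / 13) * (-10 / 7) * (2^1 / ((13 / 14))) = -240 / 169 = -1.42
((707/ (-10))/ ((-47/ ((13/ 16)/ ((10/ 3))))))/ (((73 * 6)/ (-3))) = -27573/ 10979200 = -0.00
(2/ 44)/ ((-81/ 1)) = -1/ 1782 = -0.00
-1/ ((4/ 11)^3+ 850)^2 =-1771561/ 1280097639396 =-0.00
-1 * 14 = -14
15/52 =0.29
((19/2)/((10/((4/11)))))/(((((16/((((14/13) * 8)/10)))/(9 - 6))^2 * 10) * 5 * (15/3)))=8379/232375000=0.00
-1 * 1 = -1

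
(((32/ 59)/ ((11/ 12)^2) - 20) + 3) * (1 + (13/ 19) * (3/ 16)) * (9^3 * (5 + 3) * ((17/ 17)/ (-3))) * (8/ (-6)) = -47829.26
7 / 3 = 2.33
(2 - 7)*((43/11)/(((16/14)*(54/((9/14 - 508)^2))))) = -10847310935/133056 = -81524.40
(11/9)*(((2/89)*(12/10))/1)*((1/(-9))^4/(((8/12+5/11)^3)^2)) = 0.00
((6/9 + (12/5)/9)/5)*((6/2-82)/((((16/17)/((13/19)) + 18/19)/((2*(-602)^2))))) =-1683038241976/365775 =-4601293.81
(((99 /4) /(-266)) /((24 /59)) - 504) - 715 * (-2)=7880165 /8512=925.77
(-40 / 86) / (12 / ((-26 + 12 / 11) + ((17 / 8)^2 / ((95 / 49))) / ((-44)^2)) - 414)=0.00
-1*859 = -859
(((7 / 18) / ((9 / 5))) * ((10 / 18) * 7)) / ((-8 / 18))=-1225 / 648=-1.89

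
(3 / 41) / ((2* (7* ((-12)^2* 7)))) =1 / 192864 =0.00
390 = 390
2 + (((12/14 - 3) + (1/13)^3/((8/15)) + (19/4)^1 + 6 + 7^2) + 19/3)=65.94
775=775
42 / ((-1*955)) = -0.04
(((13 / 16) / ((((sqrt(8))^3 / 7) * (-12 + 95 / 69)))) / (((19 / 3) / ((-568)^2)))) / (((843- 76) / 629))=-4594473261 * sqrt(2) / 6573544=-988.44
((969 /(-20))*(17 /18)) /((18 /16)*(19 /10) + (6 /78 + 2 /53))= -7566598 /372417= -20.32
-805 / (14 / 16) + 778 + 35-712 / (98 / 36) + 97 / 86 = -1548321 / 4214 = -367.42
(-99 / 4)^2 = 9801 / 16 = 612.56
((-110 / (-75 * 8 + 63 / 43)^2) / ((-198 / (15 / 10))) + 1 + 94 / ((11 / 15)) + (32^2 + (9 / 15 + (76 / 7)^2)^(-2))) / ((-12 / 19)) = -1825.87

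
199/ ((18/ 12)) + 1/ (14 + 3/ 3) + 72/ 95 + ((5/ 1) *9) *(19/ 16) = 170479/ 912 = 186.93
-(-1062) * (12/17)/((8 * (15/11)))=5841/85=68.72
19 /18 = 1.06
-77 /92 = -0.84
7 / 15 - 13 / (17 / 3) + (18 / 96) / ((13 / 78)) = -1433 / 2040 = -0.70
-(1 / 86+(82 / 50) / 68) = -2613 / 73100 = -0.04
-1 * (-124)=124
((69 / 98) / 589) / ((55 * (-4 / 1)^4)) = 69 / 812725760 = 0.00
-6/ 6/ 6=-1/ 6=-0.17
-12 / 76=-3 / 19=-0.16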